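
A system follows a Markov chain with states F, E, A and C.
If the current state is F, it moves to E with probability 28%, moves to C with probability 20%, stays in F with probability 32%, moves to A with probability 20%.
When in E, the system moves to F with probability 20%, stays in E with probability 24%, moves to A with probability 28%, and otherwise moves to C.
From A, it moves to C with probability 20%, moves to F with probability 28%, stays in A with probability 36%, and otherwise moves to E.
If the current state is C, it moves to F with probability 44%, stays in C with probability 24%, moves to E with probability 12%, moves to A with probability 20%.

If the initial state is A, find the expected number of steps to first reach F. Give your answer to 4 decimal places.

3.3071

Let t(s) be the expected number of steps to first reach F from state s, with t(F) = 0. Conditioning on the first step:
t(E) = 1 + 0.24·t(E) + 0.28·t(A) + 0.28·t(C)
t(A) = 1 + 0.16·t(E) + 0.36·t(A) + 0.2·t(C)
t(C) = 1 + 0.12·t(E) + 0.2·t(A) + 0.24·t(C)
Solving: t(E) = 3.5458, t(A) = 3.3071, t(C) = 2.7459.
Expected steps from A to F: 3.3071.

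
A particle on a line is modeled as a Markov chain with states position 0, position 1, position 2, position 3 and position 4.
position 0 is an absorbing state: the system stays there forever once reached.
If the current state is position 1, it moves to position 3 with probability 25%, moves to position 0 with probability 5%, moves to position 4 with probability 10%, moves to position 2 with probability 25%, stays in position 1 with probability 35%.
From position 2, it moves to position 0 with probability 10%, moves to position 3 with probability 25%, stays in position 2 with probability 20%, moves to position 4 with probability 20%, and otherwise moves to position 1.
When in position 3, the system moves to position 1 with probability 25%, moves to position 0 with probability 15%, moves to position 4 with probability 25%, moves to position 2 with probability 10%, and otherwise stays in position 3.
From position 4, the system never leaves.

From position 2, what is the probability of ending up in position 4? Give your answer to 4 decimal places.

Let h(s) be the probability of absorption at position 4 starting from transient state s. Then h(position 4) = 1 and h(position 0) = 0. By first-step analysis:
h(position 1) = 0.05·0 + 0.35·h(position 1) + 0.25·h(position 2) + 0.25·h(position 3) + 0.1·1
h(position 2) = 0.1·0 + 0.25·h(position 1) + 0.2·h(position 2) + 0.25·h(position 3) + 0.2·1
h(position 3) = 0.15·0 + 0.25·h(position 1) + 0.1·h(position 2) + 0.25·h(position 3) + 0.25·1
Solving: h(position 1) = 0.6495, h(position 2) = 0.6520, h(position 3) = 0.6368.
Starting from position 2, the probability is 0.6520.

0.6520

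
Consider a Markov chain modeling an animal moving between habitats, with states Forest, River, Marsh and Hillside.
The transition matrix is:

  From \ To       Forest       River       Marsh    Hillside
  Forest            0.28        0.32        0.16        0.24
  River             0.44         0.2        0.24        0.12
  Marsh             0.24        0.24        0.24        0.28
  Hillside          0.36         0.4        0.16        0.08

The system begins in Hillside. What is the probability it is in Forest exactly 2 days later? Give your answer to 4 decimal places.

0.3440

Propagate the distribution vector 2 days from Hillside.
After 0 days: (0.0000, 0.0000, 0.0000, 1.0000)
After 1 day: (0.3600, 0.4000, 0.1600, 0.0800)
After 2 days: (0.3440, 0.2656, 0.2048, 0.1856)
P(in Forest after 2 days) = 0.3440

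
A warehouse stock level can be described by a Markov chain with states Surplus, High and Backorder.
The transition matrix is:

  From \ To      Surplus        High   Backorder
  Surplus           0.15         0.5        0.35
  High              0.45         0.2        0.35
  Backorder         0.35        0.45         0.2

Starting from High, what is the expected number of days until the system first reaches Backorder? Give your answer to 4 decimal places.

2.8571

Let t(s) be the expected number of days to first reach Backorder from state s, with t(Backorder) = 0. Conditioning on the first day:
t(Surplus) = 1 + 0.15·t(Surplus) + 0.5·t(High)
t(High) = 1 + 0.45·t(Surplus) + 0.2·t(High)
Solving: t(Surplus) = 2.8571, t(High) = 2.8571.
Expected days from High to Backorder: 2.8571.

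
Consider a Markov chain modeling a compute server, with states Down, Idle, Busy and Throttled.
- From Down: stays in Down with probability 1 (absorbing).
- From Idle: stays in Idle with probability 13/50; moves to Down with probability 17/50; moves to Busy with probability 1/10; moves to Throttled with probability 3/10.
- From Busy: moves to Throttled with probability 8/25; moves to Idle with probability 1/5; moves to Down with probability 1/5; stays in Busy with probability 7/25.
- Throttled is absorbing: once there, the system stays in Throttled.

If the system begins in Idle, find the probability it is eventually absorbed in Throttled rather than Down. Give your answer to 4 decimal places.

Let h(s) be the probability of absorption at Throttled starting from transient state s. Then h(Throttled) = 1 and h(Down) = 0. By first-step analysis:
h(Idle) = 0.34·0 + 0.26·h(Idle) + 0.1·h(Busy) + 0.3·1
h(Busy) = 0.2·0 + 0.2·h(Idle) + 0.28·h(Busy) + 0.32·1
Solving: h(Idle) = 0.4836, h(Busy) = 0.5788.
Starting from Idle, the probability is 0.4836.

0.4836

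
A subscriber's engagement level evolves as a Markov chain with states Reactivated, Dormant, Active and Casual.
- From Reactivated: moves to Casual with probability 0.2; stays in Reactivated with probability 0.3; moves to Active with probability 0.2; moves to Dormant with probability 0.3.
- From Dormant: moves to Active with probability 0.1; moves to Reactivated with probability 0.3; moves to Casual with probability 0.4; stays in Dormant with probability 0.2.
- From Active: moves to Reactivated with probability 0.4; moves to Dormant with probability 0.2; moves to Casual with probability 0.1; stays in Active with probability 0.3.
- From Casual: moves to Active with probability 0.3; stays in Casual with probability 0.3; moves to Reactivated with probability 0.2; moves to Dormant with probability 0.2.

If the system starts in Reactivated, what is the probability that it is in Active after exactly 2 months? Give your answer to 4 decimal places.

0.2100

Propagate the distribution vector 2 months from Reactivated.
After 0 months: (1.0000, 0.0000, 0.0000, 0.0000)
After 1 month: (0.3000, 0.3000, 0.2000, 0.2000)
After 2 months: (0.3000, 0.2300, 0.2100, 0.2600)
P(in Active after 2 months) = 0.2100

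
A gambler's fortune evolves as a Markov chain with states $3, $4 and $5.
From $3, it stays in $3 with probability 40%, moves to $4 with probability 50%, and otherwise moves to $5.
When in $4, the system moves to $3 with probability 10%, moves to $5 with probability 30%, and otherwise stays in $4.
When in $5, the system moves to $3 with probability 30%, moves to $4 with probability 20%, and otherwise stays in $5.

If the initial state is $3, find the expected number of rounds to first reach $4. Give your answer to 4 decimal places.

2.2222

Let t(s) be the expected number of rounds to first reach $4 from state s, with t($4) = 0. Conditioning on the first round:
t($3) = 1 + 0.4·t($3) + 0.1·t($5)
t($5) = 1 + 0.3·t($3) + 0.5·t($5)
Solving: t($3) = 2.2222, t($5) = 3.3333.
Expected rounds from $3 to $4: 2.2222.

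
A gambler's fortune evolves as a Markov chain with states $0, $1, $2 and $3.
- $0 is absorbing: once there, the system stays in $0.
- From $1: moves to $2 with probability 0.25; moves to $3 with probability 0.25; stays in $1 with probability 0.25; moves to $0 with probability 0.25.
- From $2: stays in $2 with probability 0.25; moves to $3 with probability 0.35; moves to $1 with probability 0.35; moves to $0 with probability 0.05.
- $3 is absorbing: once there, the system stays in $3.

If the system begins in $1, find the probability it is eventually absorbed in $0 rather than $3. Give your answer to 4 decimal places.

0.4211

Let h(s) be the probability of absorption at $0 starting from transient state s. Then h($0) = 1 and h($3) = 0. By first-step analysis:
h($1) = 0.25·1 + 0.25·h($1) + 0.25·h($2) + 0.25·0
h($2) = 0.05·1 + 0.35·h($1) + 0.25·h($2) + 0.35·0
Solving: h($1) = 0.4211, h($2) = 0.2632.
Starting from $1, the probability is 0.4211.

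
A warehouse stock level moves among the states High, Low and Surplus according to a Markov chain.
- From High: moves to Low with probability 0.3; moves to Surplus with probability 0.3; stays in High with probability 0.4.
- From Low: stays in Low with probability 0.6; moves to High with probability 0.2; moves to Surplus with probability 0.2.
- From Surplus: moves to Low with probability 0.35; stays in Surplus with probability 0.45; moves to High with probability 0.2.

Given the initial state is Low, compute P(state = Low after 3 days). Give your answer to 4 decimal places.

Propagate the distribution vector 3 days from Low.
After 0 days: (0.0000, 1.0000, 0.0000)
After 1 day: (0.2000, 0.6000, 0.2000)
After 2 days: (0.2400, 0.4900, 0.2700)
After 3 days: (0.2480, 0.4605, 0.2915)
P(in Low after 3 days) = 0.4605

0.4605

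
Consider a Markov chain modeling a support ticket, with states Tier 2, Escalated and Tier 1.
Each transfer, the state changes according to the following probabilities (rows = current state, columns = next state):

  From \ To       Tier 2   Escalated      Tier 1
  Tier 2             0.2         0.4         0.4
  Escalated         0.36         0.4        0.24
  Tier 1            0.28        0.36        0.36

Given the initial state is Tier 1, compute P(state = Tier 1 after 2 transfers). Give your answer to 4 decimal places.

0.3280

Sum over the intermediate state after 1 transfer:
P = P(Tier 1→Tier 2)·P(Tier 2→Tier 1) + P(Tier 1→Escalated)·P(Escalated→Tier 1) + P(Tier 1→Tier 1)·P(Tier 1→Tier 1)
  = 0.28×0.4 + 0.36×0.24 + 0.36×0.36
  = 0.1120 + 0.0864 + 0.1296 = 0.3280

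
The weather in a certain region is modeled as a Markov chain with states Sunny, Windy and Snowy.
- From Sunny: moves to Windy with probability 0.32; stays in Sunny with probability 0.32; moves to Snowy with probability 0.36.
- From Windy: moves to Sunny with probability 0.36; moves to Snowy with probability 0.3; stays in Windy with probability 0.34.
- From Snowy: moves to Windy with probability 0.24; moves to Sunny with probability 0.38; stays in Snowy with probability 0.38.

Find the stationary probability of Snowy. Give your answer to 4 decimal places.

Let the stationary distribution be π with π = πP and π_1 + π_2 + π_3 = 1.
π_1 = 0.32·π_1 + 0.36·π_2 + 0.38·π_3
π_2 = 0.32·π_1 + 0.34·π_2 + 0.24·π_3
Solving with the normalization constraint gives π = (0.3529, 0.2980, 0.3491).
So the stationary probability of Snowy is 0.3491.

0.3491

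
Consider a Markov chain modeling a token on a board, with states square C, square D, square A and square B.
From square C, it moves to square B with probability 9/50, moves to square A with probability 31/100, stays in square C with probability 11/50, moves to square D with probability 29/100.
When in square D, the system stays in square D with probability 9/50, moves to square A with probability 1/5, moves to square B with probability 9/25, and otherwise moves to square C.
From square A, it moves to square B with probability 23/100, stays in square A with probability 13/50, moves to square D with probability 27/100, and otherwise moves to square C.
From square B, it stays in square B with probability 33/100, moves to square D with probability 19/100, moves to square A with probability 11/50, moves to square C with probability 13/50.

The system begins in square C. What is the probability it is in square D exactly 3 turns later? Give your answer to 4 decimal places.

0.2319

Propagate the distribution vector 3 turns from square C.
After 0 turns: (1.0000, 0.0000, 0.0000, 0.0000)
After 1 turn: (0.2200, 0.2900, 0.3100, 0.1800)
After 2 turns: (0.2450, 0.2339, 0.2464, 0.2747)
After 3 turns: (0.2453, 0.2319, 0.2472, 0.2756)
P(in square D after 3 turns) = 0.2319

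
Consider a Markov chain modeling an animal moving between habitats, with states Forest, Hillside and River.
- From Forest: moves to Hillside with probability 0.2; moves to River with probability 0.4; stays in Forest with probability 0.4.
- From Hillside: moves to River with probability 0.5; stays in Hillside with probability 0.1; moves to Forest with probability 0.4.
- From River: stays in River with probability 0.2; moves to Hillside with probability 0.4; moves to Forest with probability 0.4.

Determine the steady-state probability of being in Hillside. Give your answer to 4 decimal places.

0.2462

Let the stationary distribution be π with π = πP and π_1 + π_2 + π_3 = 1.
π_1 = 0.4·π_1 + 0.4·π_2 + 0.4·π_3
π_2 = 0.2·π_1 + 0.1·π_2 + 0.4·π_3
Solving with the normalization constraint gives π = (0.4000, 0.2462, 0.3538).
So the stationary probability of Hillside is 0.2462.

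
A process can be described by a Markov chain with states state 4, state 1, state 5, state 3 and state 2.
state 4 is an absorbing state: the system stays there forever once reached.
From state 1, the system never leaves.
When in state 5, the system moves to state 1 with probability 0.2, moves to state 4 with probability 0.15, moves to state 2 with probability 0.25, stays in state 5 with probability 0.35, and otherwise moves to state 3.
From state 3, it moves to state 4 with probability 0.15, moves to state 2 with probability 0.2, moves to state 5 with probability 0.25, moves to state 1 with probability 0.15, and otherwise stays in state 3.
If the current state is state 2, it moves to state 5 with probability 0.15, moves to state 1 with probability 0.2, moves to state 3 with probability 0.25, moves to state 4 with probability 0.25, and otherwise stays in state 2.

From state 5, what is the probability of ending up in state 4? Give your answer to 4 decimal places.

0.4701

Let h(s) be the probability of absorption at state 4 starting from transient state s. Then h(state 4) = 1 and h(state 1) = 0. By first-step analysis:
h(state 5) = 0.15·1 + 0.2·0 + 0.35·h(state 5) + 0.05·h(state 3) + 0.25·h(state 2)
h(state 3) = 0.15·1 + 0.15·0 + 0.25·h(state 5) + 0.25·h(state 3) + 0.2·h(state 2)
h(state 2) = 0.25·1 + 0.2·0 + 0.15·h(state 5) + 0.25·h(state 3) + 0.15·h(state 2)
Solving: h(state 5) = 0.4701, h(state 3) = 0.4962, h(state 2) = 0.5230.
Starting from state 5, the probability is 0.4701.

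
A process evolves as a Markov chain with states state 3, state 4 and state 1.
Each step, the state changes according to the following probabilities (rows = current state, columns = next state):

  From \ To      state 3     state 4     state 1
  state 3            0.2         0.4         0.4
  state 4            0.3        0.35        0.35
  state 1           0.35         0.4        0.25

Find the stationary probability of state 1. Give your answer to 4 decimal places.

0.3313

Let the stationary distribution be π with π = πP and π_1 + π_2 + π_3 = 1.
π_1 = 0.2·π_1 + 0.3·π_2 + 0.35·π_3
π_2 = 0.4·π_1 + 0.35·π_2 + 0.4·π_3
Solving with the normalization constraint gives π = (0.2878, 0.3810, 0.3313).
So the stationary probability of state 1 is 0.3313.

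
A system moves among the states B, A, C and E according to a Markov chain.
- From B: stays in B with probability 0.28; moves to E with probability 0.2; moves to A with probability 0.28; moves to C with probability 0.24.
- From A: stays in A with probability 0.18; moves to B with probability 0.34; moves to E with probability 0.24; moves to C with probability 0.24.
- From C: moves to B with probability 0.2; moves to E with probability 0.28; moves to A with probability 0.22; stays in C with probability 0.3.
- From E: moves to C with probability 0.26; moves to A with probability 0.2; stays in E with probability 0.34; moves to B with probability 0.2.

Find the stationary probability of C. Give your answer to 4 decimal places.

Let the stationary distribution be π with π = πP and π_1 + π_2 + π_3 + π_4 = 1.
π_1 = 0.28·π_1 + 0.34·π_2 + 0.2·π_3 + 0.2·π_4
π_2 = 0.28·π_1 + 0.18·π_2 + 0.22·π_3 + 0.2·π_4
π_3 = 0.24·π_1 + 0.24·π_2 + 0.3·π_3 + 0.26·π_4
Solving with the normalization constraint gives π = (0.2510, 0.2209, 0.2610, 0.2671).
So the stationary probability of C is 0.2610.

0.2610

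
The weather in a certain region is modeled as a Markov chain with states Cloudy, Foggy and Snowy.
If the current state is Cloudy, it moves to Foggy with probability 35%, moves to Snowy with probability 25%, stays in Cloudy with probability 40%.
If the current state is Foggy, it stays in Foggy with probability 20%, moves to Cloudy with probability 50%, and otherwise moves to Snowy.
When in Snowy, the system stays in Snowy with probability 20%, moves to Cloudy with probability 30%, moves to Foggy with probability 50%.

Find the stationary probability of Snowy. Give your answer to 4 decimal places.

Let the stationary distribution be π with π = πP and π_1 + π_2 + π_3 = 1.
π_1 = 0.4·π_1 + 0.5·π_2 + 0.3·π_3
π_2 = 0.35·π_1 + 0.2·π_2 + 0.5·π_3
Solving with the normalization constraint gives π = (0.4083, 0.3375, 0.2542).
So the stationary probability of Snowy is 0.2542.

0.2542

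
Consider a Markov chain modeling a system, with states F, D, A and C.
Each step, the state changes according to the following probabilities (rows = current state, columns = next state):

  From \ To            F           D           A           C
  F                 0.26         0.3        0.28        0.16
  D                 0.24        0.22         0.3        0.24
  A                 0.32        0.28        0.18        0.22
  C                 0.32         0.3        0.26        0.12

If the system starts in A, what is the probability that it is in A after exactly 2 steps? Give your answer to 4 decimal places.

0.2632

Propagate the distribution vector 2 steps from A.
After 0 steps: (0.0000, 0.0000, 1.0000, 0.0000)
After 1 step: (0.3200, 0.2800, 0.1800, 0.2200)
After 2 steps: (0.2784, 0.2740, 0.2632, 0.1844)
P(in A after 2 steps) = 0.2632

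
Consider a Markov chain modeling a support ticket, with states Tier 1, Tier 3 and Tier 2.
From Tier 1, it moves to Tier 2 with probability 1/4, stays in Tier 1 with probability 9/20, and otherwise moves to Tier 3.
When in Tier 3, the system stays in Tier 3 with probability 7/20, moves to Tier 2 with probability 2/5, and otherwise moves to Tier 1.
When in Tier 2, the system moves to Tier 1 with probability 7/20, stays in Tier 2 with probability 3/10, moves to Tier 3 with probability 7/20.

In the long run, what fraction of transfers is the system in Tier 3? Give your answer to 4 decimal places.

0.3324

Let the stationary distribution be π with π = πP and π_1 + π_2 + π_3 = 1.
π_1 = 0.45·π_1 + 0.25·π_2 + 0.35·π_3
π_2 = 0.3·π_1 + 0.35·π_2 + 0.35·π_3
Solving with the normalization constraint gives π = (0.3520, 0.3324, 0.3156).
So the stationary probability of Tier 3 is 0.3324.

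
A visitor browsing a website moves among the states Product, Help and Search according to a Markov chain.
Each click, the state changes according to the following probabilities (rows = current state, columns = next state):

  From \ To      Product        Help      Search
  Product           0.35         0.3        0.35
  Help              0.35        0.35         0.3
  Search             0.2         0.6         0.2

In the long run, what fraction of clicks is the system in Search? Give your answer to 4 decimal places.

Let the stationary distribution be π with π = πP and π_1 + π_2 + π_3 = 1.
π_1 = 0.35·π_1 + 0.35·π_2 + 0.2·π_3
π_2 = 0.3·π_1 + 0.35·π_2 + 0.6·π_3
Solving with the normalization constraint gives π = (0.3070, 0.4063, 0.2867).
So the stationary probability of Search is 0.2867.

0.2867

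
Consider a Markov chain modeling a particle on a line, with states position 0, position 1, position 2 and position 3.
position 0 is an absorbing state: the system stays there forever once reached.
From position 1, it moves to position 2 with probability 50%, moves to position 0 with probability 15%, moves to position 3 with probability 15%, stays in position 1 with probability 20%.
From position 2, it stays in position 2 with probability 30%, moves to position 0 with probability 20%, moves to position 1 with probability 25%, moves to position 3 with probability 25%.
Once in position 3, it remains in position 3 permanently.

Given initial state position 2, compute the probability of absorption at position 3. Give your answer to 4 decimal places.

Let h(s) be the probability of absorption at position 3 starting from transient state s. Then h(position 3) = 1 and h(position 0) = 0. By first-step analysis:
h(position 1) = 0.15·0 + 0.2·h(position 1) + 0.5·h(position 2) + 0.15·1
h(position 2) = 0.2·0 + 0.25·h(position 1) + 0.3·h(position 2) + 0.25·1
Solving: h(position 1) = 0.5287, h(position 2) = 0.5460.
Starting from position 2, the probability is 0.5460.

0.5460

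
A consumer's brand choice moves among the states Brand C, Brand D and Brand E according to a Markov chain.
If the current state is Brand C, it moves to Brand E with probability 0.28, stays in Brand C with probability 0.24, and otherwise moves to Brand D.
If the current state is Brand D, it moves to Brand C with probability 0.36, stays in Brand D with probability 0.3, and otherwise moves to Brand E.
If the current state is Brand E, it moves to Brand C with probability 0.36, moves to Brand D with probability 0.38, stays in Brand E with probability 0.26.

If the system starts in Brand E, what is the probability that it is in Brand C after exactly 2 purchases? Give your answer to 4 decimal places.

0.3168

Sum over the intermediate state after 1 purchase:
P = P(Brand E→Brand C)·P(Brand C→Brand C) + P(Brand E→Brand D)·P(Brand D→Brand C) + P(Brand E→Brand E)·P(Brand E→Brand C)
  = 0.36×0.24 + 0.38×0.36 + 0.26×0.36
  = 0.0864 + 0.1368 + 0.0936 = 0.3168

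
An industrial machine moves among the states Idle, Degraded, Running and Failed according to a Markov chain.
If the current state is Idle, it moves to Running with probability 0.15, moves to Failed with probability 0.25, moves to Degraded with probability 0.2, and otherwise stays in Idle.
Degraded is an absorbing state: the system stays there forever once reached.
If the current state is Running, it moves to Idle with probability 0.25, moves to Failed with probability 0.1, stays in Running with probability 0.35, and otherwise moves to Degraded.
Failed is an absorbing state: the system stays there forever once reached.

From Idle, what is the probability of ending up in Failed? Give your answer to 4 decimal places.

Let h(s) be the probability of absorption at Failed starting from transient state s. Then h(Failed) = 1 and h(Degraded) = 0. By first-step analysis:
h(Idle) = 0.4·h(Idle) + 0.2·0 + 0.15·h(Running) + 0.25·1
h(Running) = 0.25·h(Idle) + 0.3·0 + 0.35·h(Running) + 0.1·1
Solving: h(Idle) = 0.5035, h(Running) = 0.3475.
Starting from Idle, the probability is 0.5035.

0.5035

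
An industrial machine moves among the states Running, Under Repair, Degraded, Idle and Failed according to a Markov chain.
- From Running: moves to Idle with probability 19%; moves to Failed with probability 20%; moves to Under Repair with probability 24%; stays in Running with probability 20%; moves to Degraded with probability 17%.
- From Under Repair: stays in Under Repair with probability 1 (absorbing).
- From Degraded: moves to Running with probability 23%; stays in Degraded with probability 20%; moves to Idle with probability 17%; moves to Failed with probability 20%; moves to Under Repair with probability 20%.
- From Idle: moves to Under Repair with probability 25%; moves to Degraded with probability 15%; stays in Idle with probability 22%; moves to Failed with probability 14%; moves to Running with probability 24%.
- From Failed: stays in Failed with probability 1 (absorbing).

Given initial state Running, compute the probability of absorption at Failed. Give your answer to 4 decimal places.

0.4450

Let h(s) be the probability of absorption at Failed starting from transient state s. Then h(Failed) = 1 and h(Under Repair) = 0. By first-step analysis:
h(Running) = 0.2·h(Running) + 0.24·0 + 0.17·h(Degraded) + 0.19·h(Idle) + 0.2·1
h(Degraded) = 0.23·h(Running) + 0.2·0 + 0.2·h(Degraded) + 0.17·h(Idle) + 0.2·1
h(Idle) = 0.24·h(Running) + 0.25·0 + 0.15·h(Degraded) + 0.22·h(Idle) + 0.14·1
Solving: h(Running) = 0.4450, h(Degraded) = 0.4641, h(Idle) = 0.4057.
Starting from Running, the probability is 0.4450.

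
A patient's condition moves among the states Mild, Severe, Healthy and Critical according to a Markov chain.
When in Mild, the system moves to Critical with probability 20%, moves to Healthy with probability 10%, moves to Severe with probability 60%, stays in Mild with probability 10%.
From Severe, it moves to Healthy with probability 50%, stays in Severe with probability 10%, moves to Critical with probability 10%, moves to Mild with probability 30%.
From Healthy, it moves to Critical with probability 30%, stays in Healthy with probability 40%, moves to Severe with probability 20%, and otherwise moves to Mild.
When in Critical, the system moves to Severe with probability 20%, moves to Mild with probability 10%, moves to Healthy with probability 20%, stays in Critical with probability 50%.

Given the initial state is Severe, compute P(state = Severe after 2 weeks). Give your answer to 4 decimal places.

0.3100

Propagate the distribution vector 2 weeks from Severe.
After 0 weeks: (0.0000, 1.0000, 0.0000, 0.0000)
After 1 week: (0.3000, 0.1000, 0.5000, 0.1000)
After 2 weeks: (0.1200, 0.3100, 0.3000, 0.2700)
P(in Severe after 2 weeks) = 0.3100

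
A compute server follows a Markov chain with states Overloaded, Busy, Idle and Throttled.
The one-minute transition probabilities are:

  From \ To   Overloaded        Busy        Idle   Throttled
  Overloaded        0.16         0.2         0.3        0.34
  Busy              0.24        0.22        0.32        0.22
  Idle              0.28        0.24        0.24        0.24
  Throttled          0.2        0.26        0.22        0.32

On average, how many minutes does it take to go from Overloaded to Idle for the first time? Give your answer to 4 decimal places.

Let t(s) be the expected number of minutes to first reach Idle from state s, with t(Idle) = 0. Conditioning on the first minute:
t(Overloaded) = 1 + 0.16·t(Overloaded) + 0.2·t(Busy) + 0.34·t(Throttled)
t(Busy) = 1 + 0.24·t(Overloaded) + 0.22·t(Busy) + 0.22·t(Throttled)
t(Throttled) = 1 + 0.2·t(Overloaded) + 0.26·t(Busy) + 0.32·t(Throttled)
Solving: t(Overloaded) = 3.5728, t(Busy) = 3.4664, t(Throttled) = 3.8468.
Expected minutes from Overloaded to Idle: 3.5728.

3.5728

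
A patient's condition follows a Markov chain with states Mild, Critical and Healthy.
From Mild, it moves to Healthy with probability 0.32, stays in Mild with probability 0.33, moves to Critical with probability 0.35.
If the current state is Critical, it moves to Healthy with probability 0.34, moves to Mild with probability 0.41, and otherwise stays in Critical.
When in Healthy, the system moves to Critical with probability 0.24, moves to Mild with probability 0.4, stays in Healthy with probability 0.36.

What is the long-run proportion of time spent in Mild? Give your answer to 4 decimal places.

Let the stationary distribution be π with π = πP and π_1 + π_2 + π_3 = 1.
π_1 = 0.33·π_1 + 0.41·π_2 + 0.4·π_3
π_2 = 0.35·π_1 + 0.25·π_2 + 0.24·π_3
Solving with the normalization constraint gives π = (0.3765, 0.2843, 0.3393).
So the stationary probability of Mild is 0.3765.

0.3765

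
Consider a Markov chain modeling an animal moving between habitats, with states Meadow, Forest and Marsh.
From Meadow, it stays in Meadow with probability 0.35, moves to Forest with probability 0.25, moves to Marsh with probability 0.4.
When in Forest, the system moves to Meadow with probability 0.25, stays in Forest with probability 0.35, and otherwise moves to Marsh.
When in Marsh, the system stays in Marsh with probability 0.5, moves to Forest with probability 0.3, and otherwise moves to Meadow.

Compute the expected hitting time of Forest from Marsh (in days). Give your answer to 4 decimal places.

3.4694

Let t(s) be the expected number of days to first reach Forest from state s, with t(Forest) = 0. Conditioning on the first day:
t(Meadow) = 1 + 0.35·t(Meadow) + 0.4·t(Marsh)
t(Marsh) = 1 + 0.2·t(Meadow) + 0.5·t(Marsh)
Solving: t(Meadow) = 3.6735, t(Marsh) = 3.4694.
Expected days from Marsh to Forest: 3.4694.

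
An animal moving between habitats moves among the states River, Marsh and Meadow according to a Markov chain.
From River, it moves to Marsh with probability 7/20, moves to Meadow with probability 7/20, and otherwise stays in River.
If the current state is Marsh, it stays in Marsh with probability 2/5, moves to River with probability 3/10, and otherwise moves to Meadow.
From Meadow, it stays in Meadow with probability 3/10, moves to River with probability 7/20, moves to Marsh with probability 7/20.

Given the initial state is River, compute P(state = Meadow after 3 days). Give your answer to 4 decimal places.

Propagate the distribution vector 3 days from River.
After 0 days: (1.0000, 0.0000, 0.0000)
After 1 day: (0.3000, 0.3500, 0.3500)
After 2 days: (0.3175, 0.3675, 0.3150)
After 3 days: (0.3158, 0.3684, 0.3159)
P(in Meadow after 3 days) = 0.3159

0.3159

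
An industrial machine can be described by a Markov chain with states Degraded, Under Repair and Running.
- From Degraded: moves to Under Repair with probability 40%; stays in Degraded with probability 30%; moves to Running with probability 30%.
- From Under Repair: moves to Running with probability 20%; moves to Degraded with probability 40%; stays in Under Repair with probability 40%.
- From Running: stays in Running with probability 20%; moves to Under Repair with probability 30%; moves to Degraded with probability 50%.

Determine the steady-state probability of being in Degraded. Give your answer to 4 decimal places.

0.3853

Let the stationary distribution be π with π = πP and π_1 + π_2 + π_3 = 1.
π_1 = 0.3·π_1 + 0.4·π_2 + 0.5·π_3
π_2 = 0.4·π_1 + 0.4·π_2 + 0.3·π_3
Solving with the normalization constraint gives π = (0.3853, 0.3761, 0.2385).
So the stationary probability of Degraded is 0.3853.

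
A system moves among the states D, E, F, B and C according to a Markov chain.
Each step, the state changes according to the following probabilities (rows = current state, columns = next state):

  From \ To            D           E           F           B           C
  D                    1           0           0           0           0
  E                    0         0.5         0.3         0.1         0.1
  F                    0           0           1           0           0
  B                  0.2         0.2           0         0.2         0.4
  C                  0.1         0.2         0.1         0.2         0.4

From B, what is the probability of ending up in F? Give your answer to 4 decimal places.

Let h(s) be the probability of absorption at F starting from transient state s. Then h(F) = 1 and h(D) = 0. By first-step analysis:
h(E) = 0.5·h(E) + 0.3·1 + 0.1·h(B) + 0.1·h(C)
h(B) = 0.2·0 + 0.2·h(E) + 0.2·h(B) + 0.4·h(C)
h(C) = 0.1·0 + 0.2·h(E) + 0.1·1 + 0.2·h(B) + 0.4·h(C)
Solving: h(E) = 0.8250, h(B) = 0.5125, h(C) = 0.6125.
Starting from B, the probability is 0.5125.

0.5125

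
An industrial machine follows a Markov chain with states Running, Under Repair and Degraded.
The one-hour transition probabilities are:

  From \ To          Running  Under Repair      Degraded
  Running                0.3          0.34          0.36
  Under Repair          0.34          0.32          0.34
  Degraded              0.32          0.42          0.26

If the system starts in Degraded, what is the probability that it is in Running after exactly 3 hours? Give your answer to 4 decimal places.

0.3206

Propagate the distribution vector 3 hours from Degraded.
After 0 hours: (0.0000, 0.0000, 1.0000)
After 1 hour: (0.3200, 0.4200, 0.2600)
After 2 hours: (0.3220, 0.3524, 0.3256)
After 3 hours: (0.3206, 0.3590, 0.3204)
P(in Running after 3 hours) = 0.3206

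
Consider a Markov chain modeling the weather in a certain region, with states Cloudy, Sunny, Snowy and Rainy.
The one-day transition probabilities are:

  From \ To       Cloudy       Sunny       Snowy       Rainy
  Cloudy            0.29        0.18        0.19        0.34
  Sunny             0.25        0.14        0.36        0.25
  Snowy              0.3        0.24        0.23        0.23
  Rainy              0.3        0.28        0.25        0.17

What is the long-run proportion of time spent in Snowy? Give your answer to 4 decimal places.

0.2511

Let the stationary distribution be π with π = πP and π_1 + π_2 + π_3 + π_4 = 1.
π_1 = 0.29·π_1 + 0.25·π_2 + 0.3·π_3 + 0.3·π_4
π_2 = 0.18·π_1 + 0.14·π_2 + 0.24·π_3 + 0.28·π_4
π_3 = 0.19·π_1 + 0.36·π_2 + 0.23·π_3 + 0.25·π_4
Solving with the normalization constraint gives π = (0.2866, 0.2117, 0.2511, 0.2507).
So the stationary probability of Snowy is 0.2511.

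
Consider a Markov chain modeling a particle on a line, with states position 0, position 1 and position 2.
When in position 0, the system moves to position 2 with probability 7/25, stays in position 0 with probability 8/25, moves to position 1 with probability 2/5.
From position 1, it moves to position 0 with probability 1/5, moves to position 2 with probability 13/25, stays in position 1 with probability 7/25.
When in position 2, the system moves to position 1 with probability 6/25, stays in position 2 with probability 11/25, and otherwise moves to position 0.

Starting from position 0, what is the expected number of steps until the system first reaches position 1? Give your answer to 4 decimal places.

Let t(s) be the expected number of steps to first reach position 1 from state s, with t(position 1) = 0. Conditioning on the first step:
t(position 0) = 1 + 0.32·t(position 0) + 0.28·t(position 2)
t(position 2) = 1 + 0.32·t(position 0) + 0.44·t(position 2)
Solving: t(position 0) = 2.8846, t(position 2) = 3.4341.
Expected steps from position 0 to position 1: 2.8846.

2.8846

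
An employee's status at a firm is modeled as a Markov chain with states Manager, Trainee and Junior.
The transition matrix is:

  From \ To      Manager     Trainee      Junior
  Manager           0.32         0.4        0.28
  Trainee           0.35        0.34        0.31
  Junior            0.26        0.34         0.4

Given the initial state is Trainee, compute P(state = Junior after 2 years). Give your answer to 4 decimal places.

Sum over the intermediate state after 1 year:
P = P(Trainee→Manager)·P(Manager→Junior) + P(Trainee→Trainee)·P(Trainee→Junior) + P(Trainee→Junior)·P(Junior→Junior)
  = 0.35×0.28 + 0.34×0.31 + 0.31×0.4
  = 0.0980 + 0.1054 + 0.1240 = 0.3274

0.3274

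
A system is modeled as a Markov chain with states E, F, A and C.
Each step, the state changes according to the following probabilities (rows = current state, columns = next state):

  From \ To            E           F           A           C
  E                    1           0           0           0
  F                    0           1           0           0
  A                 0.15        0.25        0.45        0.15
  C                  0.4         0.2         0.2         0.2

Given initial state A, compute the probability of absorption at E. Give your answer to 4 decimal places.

0.4390

Let h(s) be the probability of absorption at E starting from transient state s. Then h(E) = 1 and h(F) = 0. By first-step analysis:
h(A) = 0.15·1 + 0.25·0 + 0.45·h(A) + 0.15·h(C)
h(C) = 0.4·1 + 0.2·0 + 0.2·h(A) + 0.2·h(C)
Solving: h(A) = 0.4390, h(C) = 0.6098.
Starting from A, the probability is 0.4390.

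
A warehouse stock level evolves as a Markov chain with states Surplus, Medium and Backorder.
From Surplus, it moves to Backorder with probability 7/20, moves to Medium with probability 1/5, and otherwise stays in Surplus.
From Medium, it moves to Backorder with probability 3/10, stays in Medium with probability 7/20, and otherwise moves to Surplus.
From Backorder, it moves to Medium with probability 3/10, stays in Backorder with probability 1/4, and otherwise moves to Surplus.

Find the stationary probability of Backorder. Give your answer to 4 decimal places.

0.3059

Let the stationary distribution be π with π = πP and π_1 + π_2 + π_3 = 1.
π_1 = 0.45·π_1 + 0.35·π_2 + 0.45·π_3
π_2 = 0.2·π_1 + 0.35·π_2 + 0.3·π_3
Solving with the normalization constraint gives π = (0.4229, 0.2713, 0.3059).
So the stationary probability of Backorder is 0.3059.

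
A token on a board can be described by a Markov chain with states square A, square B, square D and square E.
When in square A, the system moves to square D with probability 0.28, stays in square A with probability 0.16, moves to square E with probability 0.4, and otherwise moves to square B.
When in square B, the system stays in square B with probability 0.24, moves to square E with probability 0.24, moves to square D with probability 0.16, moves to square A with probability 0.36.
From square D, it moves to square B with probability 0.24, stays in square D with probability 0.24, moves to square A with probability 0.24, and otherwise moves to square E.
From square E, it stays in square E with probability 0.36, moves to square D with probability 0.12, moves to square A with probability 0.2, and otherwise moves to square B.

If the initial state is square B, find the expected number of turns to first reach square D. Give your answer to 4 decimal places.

5.6146

Let t(s) be the expected number of turns to first reach square D from state s, with t(square D) = 0. Conditioning on the first turn:
t(square A) = 1 + 0.16·t(square A) + 0.16·t(square B) + 0.4·t(square E)
t(square B) = 1 + 0.36·t(square A) + 0.24·t(square B) + 0.24·t(square E)
t(square E) = 1 + 0.2·t(square A) + 0.32·t(square B) + 0.36·t(square E)
Solving: t(square A) = 5.0997, t(square B) = 5.6146, t(square E) = 5.9635.
Expected turns from square B to square D: 5.6146.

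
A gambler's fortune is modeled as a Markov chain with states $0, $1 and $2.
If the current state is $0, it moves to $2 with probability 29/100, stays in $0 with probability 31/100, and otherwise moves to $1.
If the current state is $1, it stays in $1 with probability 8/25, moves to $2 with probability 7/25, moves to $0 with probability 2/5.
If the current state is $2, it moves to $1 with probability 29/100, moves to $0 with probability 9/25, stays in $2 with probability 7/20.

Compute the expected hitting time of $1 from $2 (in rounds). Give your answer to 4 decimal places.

Let t(s) be the expected number of rounds to first reach $1 from state s, with t($1) = 0. Conditioning on the first round:
t($0) = 1 + 0.31·t($0) + 0.29·t($2)
t($2) = 1 + 0.36·t($0) + 0.35·t($2)
Solving: t($0) = 2.7318, t($2) = 3.0514.
Expected rounds from $2 to $1: 3.0514.

3.0514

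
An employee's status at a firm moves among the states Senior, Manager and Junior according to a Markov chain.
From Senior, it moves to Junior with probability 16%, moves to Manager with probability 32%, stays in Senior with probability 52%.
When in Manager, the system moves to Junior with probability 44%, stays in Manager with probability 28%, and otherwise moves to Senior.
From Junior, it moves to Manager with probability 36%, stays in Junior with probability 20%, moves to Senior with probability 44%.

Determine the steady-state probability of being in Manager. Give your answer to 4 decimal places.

Let the stationary distribution be π with π = πP and π_1 + π_2 + π_3 = 1.
π_1 = 0.52·π_1 + 0.28·π_2 + 0.44·π_3
π_2 = 0.32·π_1 + 0.28·π_2 + 0.36·π_3
Solving with the normalization constraint gives π = (0.4230, 0.3177, 0.2593).
So the stationary probability of Manager is 0.3177.

0.3177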